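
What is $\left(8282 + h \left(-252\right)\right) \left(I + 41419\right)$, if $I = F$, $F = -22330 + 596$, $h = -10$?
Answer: $212637370$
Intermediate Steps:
$F = -21734$
$I = -21734$
$\left(8282 + h \left(-252\right)\right) \left(I + 41419\right) = \left(8282 - -2520\right) \left(-21734 + 41419\right) = \left(8282 + 2520\right) 19685 = 10802 \cdot 19685 = 212637370$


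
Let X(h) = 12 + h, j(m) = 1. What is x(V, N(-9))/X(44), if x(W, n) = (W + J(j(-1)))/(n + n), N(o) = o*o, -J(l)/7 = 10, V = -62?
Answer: -11/756 ≈ -0.014550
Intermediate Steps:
J(l) = -70 (J(l) = -7*10 = -70)
N(o) = o**2
x(W, n) = (-70 + W)/(2*n) (x(W, n) = (W - 70)/(n + n) = (-70 + W)/((2*n)) = (-70 + W)*(1/(2*n)) = (-70 + W)/(2*n))
x(V, N(-9))/X(44) = ((-70 - 62)/(2*((-9)**2)))/(12 + 44) = ((1/2)*(-132)/81)/56 = ((1/2)*(1/81)*(-132))*(1/56) = -22/27*1/56 = -11/756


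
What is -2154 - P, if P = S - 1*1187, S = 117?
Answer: -1084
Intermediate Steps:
P = -1070 (P = 117 - 1*1187 = 117 - 1187 = -1070)
-2154 - P = -2154 - 1*(-1070) = -2154 + 1070 = -1084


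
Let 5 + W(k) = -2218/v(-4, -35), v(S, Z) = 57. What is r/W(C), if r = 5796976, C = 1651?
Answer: -330427632/2503 ≈ -1.3201e+5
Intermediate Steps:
W(k) = -2503/57 (W(k) = -5 - 2218/57 = -2503/57)
r/W(C) = 5796976/(-2503/57) = 5796976*(-57/2503) = -330427632/2503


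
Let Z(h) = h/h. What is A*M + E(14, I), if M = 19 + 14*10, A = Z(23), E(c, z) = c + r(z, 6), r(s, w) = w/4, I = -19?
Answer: 349/2 ≈ 174.50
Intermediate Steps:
r(s, w) = w/4 (r(s, w) = w*(1/4) = w/4)
E(c, z) = 3/2 + c (E(c, z) = c + (1/4)*6 = c + 3/2 = 3/2 + c)
Z(h) = 1
A = 1
M = 159 (M = 19 + 140 = 159)
A*M + E(14, I) = 1*159 + (3/2 + 14) = 159 + 31/2 = 349/2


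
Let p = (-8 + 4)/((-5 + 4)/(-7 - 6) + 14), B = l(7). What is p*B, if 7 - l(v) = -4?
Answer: -572/183 ≈ -3.1257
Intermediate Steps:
l(v) = 11 (l(v) = 7 - 1*(-4) = 7 + 4 = 11)
B = 11
p = -52/183 (p = -4/(-1/(-13) + 14) = -4/(-1*(-1/13) + 14) = -4/(1/13 + 14) = -4/(183/13) = (13/183)*(-4) = -52/183 ≈ -0.28415)
p*B = -52/183*11 = -572/183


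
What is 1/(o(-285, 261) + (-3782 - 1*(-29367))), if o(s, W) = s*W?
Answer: -1/48800 ≈ -2.0492e-5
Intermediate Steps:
o(s, W) = W*s
1/(o(-285, 261) + (-3782 - 1*(-29367))) = 1/(261*(-285) + (-3782 - 1*(-29367))) = 1/(-74385 + (-3782 + 29367)) = 1/(-74385 + 25585) = 1/(-48800) = -1/48800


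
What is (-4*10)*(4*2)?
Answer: -320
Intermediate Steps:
(-4*10)*(4*2) = -40*8 = -320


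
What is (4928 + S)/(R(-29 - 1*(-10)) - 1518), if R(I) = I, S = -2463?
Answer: -85/53 ≈ -1.6038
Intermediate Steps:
(4928 + S)/(R(-29 - 1*(-10)) - 1518) = (4928 - 2463)/((-29 - 1*(-10)) - 1518) = 2465/((-29 + 10) - 1518) = 2465/(-19 - 1518) = 2465/(-1537) = 2465*(-1/1537) = -85/53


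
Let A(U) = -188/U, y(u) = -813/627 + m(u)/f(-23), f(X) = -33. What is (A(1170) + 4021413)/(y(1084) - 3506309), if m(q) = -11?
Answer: -491678040799/428698987665 ≈ -1.1469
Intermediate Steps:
y(u) = -604/627 (y(u) = -813/627 - 11/(-33) = -813*1/627 - 11*(-1/33) = -271/209 + ⅓ = -604/627)
(A(1170) + 4021413)/(y(1084) - 3506309) = (-188/1170 + 4021413)/(-604/627 - 3506309) = (-188*1/1170 + 4021413)/(-2198456347/627) = (-94/585 + 4021413)*(-627/2198456347) = (2352526511/585)*(-627/2198456347) = -491678040799/428698987665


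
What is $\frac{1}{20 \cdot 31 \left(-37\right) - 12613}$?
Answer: $- \frac{1}{35553} \approx -2.8127 \cdot 10^{-5}$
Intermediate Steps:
$\frac{1}{20 \cdot 31 \left(-37\right) - 12613} = \frac{1}{620 \left(-37\right) - 12613} = \frac{1}{-22940 - 12613} = \frac{1}{-35553} = - \frac{1}{35553}$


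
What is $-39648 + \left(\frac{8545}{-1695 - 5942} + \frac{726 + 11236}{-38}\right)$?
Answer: $- \frac{5798882996}{145103} \approx -39964.0$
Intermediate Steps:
$-39648 + \left(\frac{8545}{-1695 - 5942} + \frac{726 + 11236}{-38}\right) = -39648 + \left(\frac{8545}{-1695 - 5942} + 11962 \left(- \frac{1}{38}\right)\right) = -39648 - \left(\frac{5981}{19} - \frac{8545}{-7637}\right) = -39648 + \left(8545 \left(- \frac{1}{7637}\right) - \frac{5981}{19}\right) = -39648 - \frac{45839252}{145103} = - \frac{5798882996}{145103}$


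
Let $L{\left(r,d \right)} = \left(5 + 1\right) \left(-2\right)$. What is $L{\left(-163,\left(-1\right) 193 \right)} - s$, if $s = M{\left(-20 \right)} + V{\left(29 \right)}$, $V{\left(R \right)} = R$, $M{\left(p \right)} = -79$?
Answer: $38$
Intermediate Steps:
$L{\left(r,d \right)} = -12$ ($L{\left(r,d \right)} = 6 \left(-2\right) = -12$)
$s = -50$ ($s = -79 + 29 = -50$)
$L{\left(-163,\left(-1\right) 193 \right)} - s = -12 - -50 = -12 + 50 = 38$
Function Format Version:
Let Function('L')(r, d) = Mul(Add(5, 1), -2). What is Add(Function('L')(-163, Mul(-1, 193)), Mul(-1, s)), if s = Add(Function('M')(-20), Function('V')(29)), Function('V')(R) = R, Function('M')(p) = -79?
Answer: 38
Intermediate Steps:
Function('L')(r, d) = -12 (Function('L')(r, d) = Mul(6, -2) = -12)
s = -50 (s = Add(-79, 29) = -50)
Add(Function('L')(-163, Mul(-1, 193)), Mul(-1, s)) = Add(-12, Mul(-1, -50)) = Add(-12, 50) = 38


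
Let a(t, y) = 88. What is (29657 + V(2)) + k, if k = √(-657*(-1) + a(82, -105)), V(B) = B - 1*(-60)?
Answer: 29719 + √745 ≈ 29746.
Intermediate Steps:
V(B) = 60 + B (V(B) = B + 60 = 60 + B)
k = √745 (k = √(-657*(-1) + 88) = √(657 + 88) = √745 ≈ 27.295)
(29657 + V(2)) + k = (29657 + (60 + 2)) + √745 = (29657 + 62) + √745 = 29719 + √745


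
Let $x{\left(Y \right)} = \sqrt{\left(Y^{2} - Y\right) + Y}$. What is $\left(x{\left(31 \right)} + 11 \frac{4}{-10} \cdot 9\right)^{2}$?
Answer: $\frac{1849}{25} \approx 73.96$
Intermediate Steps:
$x{\left(Y \right)} = \sqrt{Y^{2}}$
$\left(x{\left(31 \right)} + 11 \frac{4}{-10} \cdot 9\right)^{2} = \left(\sqrt{31^{2}} + 11 \frac{4}{-10} \cdot 9\right)^{2} = \left(\sqrt{961} + 11 \cdot 4 \left(- \frac{1}{10}\right) 9\right)^{2} = \left(31 + 11 \left(- \frac{2}{5}\right) 9\right)^{2} = \left(31 - \frac{198}{5}\right)^{2} = \left(- \frac{43}{5}\right)^{2} = \frac{1849}{25}$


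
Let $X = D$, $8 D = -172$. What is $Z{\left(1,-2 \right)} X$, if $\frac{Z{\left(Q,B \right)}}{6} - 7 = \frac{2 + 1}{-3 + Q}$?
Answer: $- \frac{1419}{2} \approx -709.5$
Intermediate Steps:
$D = - \frac{43}{2}$ ($D = \frac{1}{8} \left(-172\right) = - \frac{43}{2} \approx -21.5$)
$X = - \frac{43}{2} \approx -21.5$
$Z{\left(Q,B \right)} = 42 + \frac{18}{-3 + Q}$ ($Z{\left(Q,B \right)} = 42 + 6 \frac{2 + 1}{-3 + Q} = 42 + 6 \frac{3}{-3 + Q} = 42 + \frac{18}{-3 + Q}$)
$Z{\left(1,-2 \right)} X = \frac{6 \left(-18 + 7 \cdot 1\right)}{-3 + 1} \left(- \frac{43}{2}\right) = \frac{6 \left(-18 + 7\right)}{-2} \left(- \frac{43}{2}\right) = 6 \left(- \frac{1}{2}\right) \left(-11\right) \left(- \frac{43}{2}\right) = 33 \left(- \frac{43}{2}\right) = - \frac{1419}{2}$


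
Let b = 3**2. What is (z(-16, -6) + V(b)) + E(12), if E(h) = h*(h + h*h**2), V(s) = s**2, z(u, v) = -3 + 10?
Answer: 20968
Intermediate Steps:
b = 9
z(u, v) = 7
E(h) = h*(h + h**3)
(z(-16, -6) + V(b)) + E(12) = (7 + 9**2) + (12**2 + 12**4) = (7 + 81) + (144 + 20736) = 88 + 20880 = 20968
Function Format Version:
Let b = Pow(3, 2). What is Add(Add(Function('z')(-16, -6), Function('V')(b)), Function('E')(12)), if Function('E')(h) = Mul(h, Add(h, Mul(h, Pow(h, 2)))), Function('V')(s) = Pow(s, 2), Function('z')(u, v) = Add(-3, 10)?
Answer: 20968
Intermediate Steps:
b = 9
Function('z')(u, v) = 7
Function('E')(h) = Mul(h, Add(h, Pow(h, 3)))
Add(Add(Function('z')(-16, -6), Function('V')(b)), Function('E')(12)) = Add(Add(7, Pow(9, 2)), Add(Pow(12, 2), Pow(12, 4))) = Add(Add(7, 81), Add(144, 20736)) = Add(88, 20880) = 20968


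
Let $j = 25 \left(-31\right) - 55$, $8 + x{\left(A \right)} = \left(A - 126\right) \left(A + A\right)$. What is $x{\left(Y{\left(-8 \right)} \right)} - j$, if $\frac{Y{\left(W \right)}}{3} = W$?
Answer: $8022$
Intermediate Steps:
$Y{\left(W \right)} = 3 W$
$x{\left(A \right)} = -8 + 2 A \left(-126 + A\right)$ ($x{\left(A \right)} = -8 + \left(A - 126\right) \left(A + A\right) = -8 + \left(-126 + A\right) 2 A = -8 + 2 A \left(-126 + A\right)$)
$j = -830$ ($j = -775 - 55 = -830$)
$x{\left(Y{\left(-8 \right)} \right)} - j = \left(-8 - 252 \cdot 3 \left(-8\right) + 2 \left(3 \left(-8\right)\right)^{2}\right) - -830 = \left(-8 - -6048 + 2 \left(-24\right)^{2}\right) + 830 = \left(-8 + 6048 + 2 \cdot 576\right) + 830 = \left(-8 + 6048 + 1152\right) + 830 = 7192 + 830 = 8022$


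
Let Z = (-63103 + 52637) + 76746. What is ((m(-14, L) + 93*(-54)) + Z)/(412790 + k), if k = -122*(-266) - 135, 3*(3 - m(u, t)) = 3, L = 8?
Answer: 20420/148369 ≈ 0.13763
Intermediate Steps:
m(u, t) = 2 (m(u, t) = 3 - ⅓*3 = 3 - 1 = 2)
Z = 66280 (Z = -10466 + 76746 = 66280)
k = 32317 (k = 32452 - 135 = 32317)
((m(-14, L) + 93*(-54)) + Z)/(412790 + k) = ((2 + 93*(-54)) + 66280)/(412790 + 32317) = ((2 - 5022) + 66280)/445107 = (-5020 + 66280)*(1/445107) = 61260*(1/445107) = 20420/148369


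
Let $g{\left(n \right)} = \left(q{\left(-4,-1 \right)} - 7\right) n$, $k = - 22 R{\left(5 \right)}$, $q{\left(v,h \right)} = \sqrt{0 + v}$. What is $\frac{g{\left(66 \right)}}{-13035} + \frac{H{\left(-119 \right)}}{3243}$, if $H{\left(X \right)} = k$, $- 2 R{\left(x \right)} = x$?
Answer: $\frac{67127}{1280985} - \frac{4 i}{395} \approx 0.052403 - 0.010127 i$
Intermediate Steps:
$q{\left(v,h \right)} = \sqrt{v}$
$R{\left(x \right)} = - \frac{x}{2}$
$k = 55$ ($k = - 22 \left(\left(- \frac{1}{2}\right) 5\right) = \left(-22\right) \left(- \frac{5}{2}\right) = 55$)
$H{\left(X \right)} = 55$
$g{\left(n \right)} = n \left(-7 + 2 i\right)$ ($g{\left(n \right)} = \left(\sqrt{-4} - 7\right) n = \left(2 i - 7\right) n = \left(-7 + 2 i\right) n = n \left(-7 + 2 i\right)$)
$\frac{g{\left(66 \right)}}{-13035} + \frac{H{\left(-119 \right)}}{3243} = \frac{66 \left(-7 + 2 i\right)}{-13035} + \frac{55}{3243} = \left(-462 + 132 i\right) \left(- \frac{1}{13035}\right) + 55 \cdot \frac{1}{3243} = \left(\frac{14}{395} - \frac{4 i}{395}\right) + \frac{55}{3243} = \frac{67127}{1280985} - \frac{4 i}{395}$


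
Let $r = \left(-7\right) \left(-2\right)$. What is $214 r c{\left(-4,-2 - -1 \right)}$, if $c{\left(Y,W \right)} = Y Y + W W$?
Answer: $50932$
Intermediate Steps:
$c{\left(Y,W \right)} = W^{2} + Y^{2}$ ($c{\left(Y,W \right)} = Y^{2} + W^{2} = W^{2} + Y^{2}$)
$r = 14$
$214 r c{\left(-4,-2 - -1 \right)} = 214 \cdot 14 \left(\left(-2 - -1\right)^{2} + \left(-4\right)^{2}\right) = 2996 \left(\left(-2 + 1\right)^{2} + 16\right) = 2996 \left(\left(-1\right)^{2} + 16\right) = 2996 \left(1 + 16\right) = 2996 \cdot 17 = 50932$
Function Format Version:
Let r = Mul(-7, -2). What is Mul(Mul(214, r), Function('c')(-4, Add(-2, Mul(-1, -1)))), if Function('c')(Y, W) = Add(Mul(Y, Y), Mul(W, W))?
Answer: 50932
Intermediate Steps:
Function('c')(Y, W) = Add(Pow(W, 2), Pow(Y, 2)) (Function('c')(Y, W) = Add(Pow(Y, 2), Pow(W, 2)) = Add(Pow(W, 2), Pow(Y, 2)))
r = 14
Mul(Mul(214, r), Function('c')(-4, Add(-2, Mul(-1, -1)))) = Mul(Mul(214, 14), Add(Pow(Add(-2, Mul(-1, -1)), 2), Pow(-4, 2))) = Mul(2996, Add(Pow(Add(-2, 1), 2), 16)) = Mul(2996, Add(Pow(-1, 2), 16)) = Mul(2996, Add(1, 16)) = Mul(2996, 17) = 50932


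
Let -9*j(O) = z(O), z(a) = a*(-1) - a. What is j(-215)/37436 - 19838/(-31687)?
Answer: 3335136451/5338055394 ≈ 0.62478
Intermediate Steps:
z(a) = -2*a (z(a) = -a - a = -2*a)
j(O) = 2*O/9 (j(O) = -(-2)*O/9 = 2*O/9)
j(-215)/37436 - 19838/(-31687) = ((2/9)*(-215))/37436 - 19838/(-31687) = -430/9*1/37436 - 19838*(-1/31687) = -215/168462 + 19838/31687 = 3335136451/5338055394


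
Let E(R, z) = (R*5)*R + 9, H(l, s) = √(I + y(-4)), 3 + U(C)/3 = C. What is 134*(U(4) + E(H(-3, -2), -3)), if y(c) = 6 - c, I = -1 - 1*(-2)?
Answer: 8978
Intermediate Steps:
I = 1 (I = -1 + 2 = 1)
U(C) = -9 + 3*C
H(l, s) = √11 (H(l, s) = √(1 + (6 - 1*(-4))) = √(1 + (6 + 4)) = √(1 + 10) = √11)
E(R, z) = 9 + 5*R² (E(R, z) = (5*R)*R + 9 = 5*R² + 9 = 9 + 5*R²)
134*(U(4) + E(H(-3, -2), -3)) = 134*((-9 + 3*4) + (9 + 5*(√11)²)) = 134*((-9 + 12) + (9 + 5*11)) = 134*(3 + (9 + 55)) = 134*(3 + 64) = 134*67 = 8978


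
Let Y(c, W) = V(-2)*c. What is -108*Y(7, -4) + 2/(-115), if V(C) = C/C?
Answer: -86942/115 ≈ -756.02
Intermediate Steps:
V(C) = 1
Y(c, W) = c (Y(c, W) = 1*c = c)
-108*Y(7, -4) + 2/(-115) = -108*7 + 2/(-115) = -756 + 2*(-1/115) = -756 - 2/115 = -86942/115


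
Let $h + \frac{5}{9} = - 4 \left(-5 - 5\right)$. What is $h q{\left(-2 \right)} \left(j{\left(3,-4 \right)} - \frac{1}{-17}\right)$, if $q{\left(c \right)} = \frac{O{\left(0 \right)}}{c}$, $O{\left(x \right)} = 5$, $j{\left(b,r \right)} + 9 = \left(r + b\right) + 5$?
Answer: $\frac{24850}{51} \approx 487.25$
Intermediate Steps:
$j{\left(b,r \right)} = -4 + b + r$ ($j{\left(b,r \right)} = -9 + \left(\left(r + b\right) + 5\right) = -9 + \left(\left(b + r\right) + 5\right) = -9 + \left(5 + b + r\right) = -4 + b + r$)
$h = \frac{355}{9}$ ($h = - \frac{5}{9} - 4 \left(-5 - 5\right) = - \frac{5}{9} - -40 = - \frac{5}{9} + 40 = \frac{355}{9} \approx 39.444$)
$q{\left(c \right)} = \frac{5}{c}$
$h q{\left(-2 \right)} \left(j{\left(3,-4 \right)} - \frac{1}{-17}\right) = \frac{355 \frac{5}{-2}}{9} \left(\left(-4 + 3 - 4\right) - \frac{1}{-17}\right) = \frac{355 \cdot 5 \left(- \frac{1}{2}\right)}{9} \left(-5 - - \frac{1}{17}\right) = \frac{355}{9} \left(- \frac{5}{2}\right) \left(-5 + \frac{1}{17}\right) = \left(- \frac{1775}{18}\right) \left(- \frac{84}{17}\right) = \frac{24850}{51}$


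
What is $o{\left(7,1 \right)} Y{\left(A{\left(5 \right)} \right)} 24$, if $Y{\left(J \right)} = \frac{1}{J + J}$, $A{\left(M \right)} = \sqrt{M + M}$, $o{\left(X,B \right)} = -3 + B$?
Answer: $- \frac{12 \sqrt{10}}{5} \approx -7.5895$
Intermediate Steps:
$A{\left(M \right)} = \sqrt{2} \sqrt{M}$ ($A{\left(M \right)} = \sqrt{2 M} = \sqrt{2} \sqrt{M}$)
$Y{\left(J \right)} = \frac{1}{2 J}$
$o{\left(7,1 \right)} Y{\left(A{\left(5 \right)} \right)} 24 = \left(-3 + 1\right) \frac{1}{2 \sqrt{2} \sqrt{5}} \cdot 24 = - 2 \frac{1}{2 \sqrt{10}} \cdot 24 = - 2 \frac{\frac{1}{10} \sqrt{10}}{2} \cdot 24 = - 2 \frac{\sqrt{10}}{20} \cdot 24 = - \frac{\sqrt{10}}{10} \cdot 24 = - \frac{12 \sqrt{10}}{5}$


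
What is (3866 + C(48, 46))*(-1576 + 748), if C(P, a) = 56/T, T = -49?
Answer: -22400712/7 ≈ -3.2001e+6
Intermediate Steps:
C(P, a) = -8/7 (C(P, a) = 56/(-49) = 56*(-1/49) = -8/7)
(3866 + C(48, 46))*(-1576 + 748) = (3866 - 8/7)*(-1576 + 748) = (27054/7)*(-828) = -22400712/7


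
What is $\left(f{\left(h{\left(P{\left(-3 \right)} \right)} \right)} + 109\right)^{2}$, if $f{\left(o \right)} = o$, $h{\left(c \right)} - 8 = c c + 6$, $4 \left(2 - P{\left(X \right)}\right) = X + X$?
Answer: $\frac{292681}{16} \approx 18293.0$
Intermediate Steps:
$P{\left(X \right)} = 2 - \frac{X}{2}$ ($P{\left(X \right)} = 2 - \frac{X + X}{4} = 2 - \frac{2 X}{4} = 2 - \frac{X}{2}$)
$h{\left(c \right)} = 14 + c^{2}$ ($h{\left(c \right)} = 8 + \left(c c + 6\right) = 8 + \left(c^{2} + 6\right) = 8 + \left(6 + c^{2}\right) = 14 + c^{2}$)
$\left(f{\left(h{\left(P{\left(-3 \right)} \right)} \right)} + 109\right)^{2} = \left(\left(14 + \left(2 - - \frac{3}{2}\right)^{2}\right) + 109\right)^{2} = \left(\left(14 + \left(2 + \frac{3}{2}\right)^{2}\right) + 109\right)^{2} = \left(\left(14 + \left(\frac{7}{2}\right)^{2}\right) + 109\right)^{2} = \left(\left(14 + \frac{49}{4}\right) + 109\right)^{2} = \left(\frac{105}{4} + 109\right)^{2} = \left(\frac{541}{4}\right)^{2} = \frac{292681}{16}$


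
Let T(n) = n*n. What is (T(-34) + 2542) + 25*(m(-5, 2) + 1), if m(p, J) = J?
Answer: 3773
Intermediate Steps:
T(n) = n²
(T(-34) + 2542) + 25*(m(-5, 2) + 1) = ((-34)² + 2542) + 25*(2 + 1) = (1156 + 2542) + 25*3 = 3698 + 75 = 3773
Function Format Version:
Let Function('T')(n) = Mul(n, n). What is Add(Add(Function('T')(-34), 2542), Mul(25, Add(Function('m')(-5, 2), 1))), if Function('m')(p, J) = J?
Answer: 3773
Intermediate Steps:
Function('T')(n) = Pow(n, 2)
Add(Add(Function('T')(-34), 2542), Mul(25, Add(Function('m')(-5, 2), 1))) = Add(Add(Pow(-34, 2), 2542), Mul(25, Add(2, 1))) = Add(Add(1156, 2542), Mul(25, 3)) = Add(3698, 75) = 3773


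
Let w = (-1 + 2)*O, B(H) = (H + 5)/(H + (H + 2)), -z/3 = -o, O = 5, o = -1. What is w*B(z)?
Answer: -5/2 ≈ -2.5000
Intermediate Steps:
z = -3 (z = -(-3)*(-1) = -3*1 = -3)
B(H) = (5 + H)/(2 + 2*H) (B(H) = (5 + H)/(H + (2 + H)) = (5 + H)/(2 + 2*H))
w = 5 (w = (-1 + 2)*5 = 1*5 = 5)
w*B(z) = 5*((5 - 3)/(2*(1 - 3))) = 5*((½)*2/(-2)) = 5*((½)*(-½)*2) = 5*(-½) = -5/2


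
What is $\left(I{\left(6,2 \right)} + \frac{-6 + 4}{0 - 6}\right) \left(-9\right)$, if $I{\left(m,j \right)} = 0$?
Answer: $-3$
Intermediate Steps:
$\left(I{\left(6,2 \right)} + \frac{-6 + 4}{0 - 6}\right) \left(-9\right) = \left(0 + \frac{-6 + 4}{0 - 6}\right) \left(-9\right) = \left(0 - \frac{2}{-6}\right) \left(-9\right) = \left(0 - - \frac{1}{3}\right) \left(-9\right) = \left(0 + \frac{1}{3}\right) \left(-9\right) = \frac{1}{3} \left(-9\right) = -3$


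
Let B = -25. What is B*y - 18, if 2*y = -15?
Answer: 339/2 ≈ 169.50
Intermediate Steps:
y = -15/2 (y = (1/2)*(-15) = -15/2 ≈ -7.5000)
B*y - 18 = -25*(-15/2) - 18 = 375/2 - 18 = 339/2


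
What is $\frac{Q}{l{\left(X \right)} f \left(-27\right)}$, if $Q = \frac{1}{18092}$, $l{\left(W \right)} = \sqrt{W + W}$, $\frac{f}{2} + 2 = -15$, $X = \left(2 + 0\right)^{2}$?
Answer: $\frac{\sqrt{2}}{66433824} \approx 2.1288 \cdot 10^{-8}$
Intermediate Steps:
$X = 4$ ($X = 2^{2} = 4$)
$f = -34$ ($f = -4 + 2 \left(-15\right) = -4 - 30 = -34$)
$l{\left(W \right)} = \sqrt{2} \sqrt{W}$ ($l{\left(W \right)} = \sqrt{2 W} = \sqrt{2} \sqrt{W}$)
$Q = \frac{1}{18092} \approx 5.5273 \cdot 10^{-5}$
$\frac{Q}{l{\left(X \right)} f \left(-27\right)} = \frac{1}{18092 \sqrt{2} \sqrt{4} \left(-34\right) \left(-27\right)} = \frac{1}{18092 \sqrt{2} \cdot 2 \left(-34\right) \left(-27\right)} = \frac{1}{18092 \cdot 2 \sqrt{2} \left(-34\right) \left(-27\right)} = \frac{1}{18092 - 68 \sqrt{2} \left(-27\right)} = \frac{1}{18092 \cdot 1836 \sqrt{2}} = \frac{\frac{1}{3672} \sqrt{2}}{18092} = \frac{\sqrt{2}}{66433824}$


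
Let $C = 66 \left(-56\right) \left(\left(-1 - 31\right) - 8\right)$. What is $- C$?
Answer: $-147840$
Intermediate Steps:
$C = 147840$ ($C = - 3696 \left(-32 - 8\right) = \left(-3696\right) \left(-40\right) = 147840$)
$- C = \left(-1\right) 147840 = -147840$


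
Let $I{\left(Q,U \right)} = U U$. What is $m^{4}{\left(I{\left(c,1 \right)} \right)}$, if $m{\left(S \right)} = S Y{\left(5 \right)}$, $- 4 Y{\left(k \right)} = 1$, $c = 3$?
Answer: $\frac{1}{256} \approx 0.0039063$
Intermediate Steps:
$I{\left(Q,U \right)} = U^{2}$
$Y{\left(k \right)} = - \frac{1}{4}$ ($Y{\left(k \right)} = \left(- \frac{1}{4}\right) 1 = - \frac{1}{4}$)
$m{\left(S \right)} = - \frac{S}{4}$ ($m{\left(S \right)} = S \left(- \frac{1}{4}\right) = - \frac{S}{4}$)
$m^{4}{\left(I{\left(c,1 \right)} \right)} = \left(- \frac{1^{2}}{4}\right)^{4} = \left(\left(- \frac{1}{4}\right) 1\right)^{4} = \left(- \frac{1}{4}\right)^{4} = \frac{1}{256}$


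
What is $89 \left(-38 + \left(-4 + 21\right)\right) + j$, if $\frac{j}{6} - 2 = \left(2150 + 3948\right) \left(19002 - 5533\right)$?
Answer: $492801915$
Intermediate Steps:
$j = 492803784$ ($j = 12 + 6 \left(2150 + 3948\right) \left(19002 - 5533\right) = 12 + 6 \cdot 6098 \cdot 13469 = 12 + 6 \cdot 82133962 = 12 + 492803772 = 492803784$)
$89 \left(-38 + \left(-4 + 21\right)\right) + j = 89 \left(-38 + \left(-4 + 21\right)\right) + 492803784 = 89 \left(-38 + 17\right) + 492803784 = 89 \left(-21\right) + 492803784 = -1869 + 492803784 = 492801915$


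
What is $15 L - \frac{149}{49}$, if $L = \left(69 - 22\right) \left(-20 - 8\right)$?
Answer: $- \frac{967409}{49} \approx -19743.0$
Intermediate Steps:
$L = -1316$ ($L = 47 \left(-28\right) = -1316$)
$15 L - \frac{149}{49} = 15 \left(-1316\right) - \frac{149}{49} = -19740 - \frac{149}{49} = - \frac{967409}{49}$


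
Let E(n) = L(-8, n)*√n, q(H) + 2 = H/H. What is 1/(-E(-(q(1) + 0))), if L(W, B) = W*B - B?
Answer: ⅑ ≈ 0.11111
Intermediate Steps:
q(H) = -1 (q(H) = -2 + H/H = -2 + 1 = -1)
L(W, B) = -B + B*W (L(W, B) = B*W - B = -B + B*W)
E(n) = -9*n^(3/2) (E(n) = (n*(-1 - 8))*√n = (n*(-9))*√n = (-9*n)*√n = -9*n^(3/2))
1/(-E(-(q(1) + 0))) = 1/(-(-9)*(-(-1 + 0))^(3/2)) = 1/(-(-9)*(-1*(-1))^(3/2)) = 1/(-(-9)*1^(3/2)) = 1/(-(-9)) = 1/(-1*(-9)) = 1/9 = ⅑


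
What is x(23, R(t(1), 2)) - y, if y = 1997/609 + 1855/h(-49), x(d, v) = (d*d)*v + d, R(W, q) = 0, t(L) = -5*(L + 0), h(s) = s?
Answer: 35065/609 ≈ 57.578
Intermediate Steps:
t(L) = -5*L
x(d, v) = d + v*d² (x(d, v) = d²*v + d = v*d² + d = d + v*d²)
y = -21058/609 (y = 1997/609 + 1855/(-49) = 1997*(1/609) + 1855*(-1/49) = 1997/609 - 265/7 = -21058/609 ≈ -34.578)
x(23, R(t(1), 2)) - y = 23*(1 + 23*0) - 1*(-21058/609) = 23*(1 + 0) + 21058/609 = 23*1 + 21058/609 = 23 + 21058/609 = 35065/609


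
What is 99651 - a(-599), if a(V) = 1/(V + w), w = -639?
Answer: 123367939/1238 ≈ 99651.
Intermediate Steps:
a(V) = 1/(-639 + V) (a(V) = 1/(V - 639) = 1/(-639 + V))
99651 - a(-599) = 99651 - 1/(-639 - 599) = 99651 - 1/(-1238) = 99651 - 1*(-1/1238) = 99651 + 1/1238 = 123367939/1238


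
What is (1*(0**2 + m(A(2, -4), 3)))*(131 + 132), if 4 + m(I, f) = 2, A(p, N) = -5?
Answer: -526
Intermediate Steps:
m(I, f) = -2 (m(I, f) = -4 + 2 = -2)
(1*(0**2 + m(A(2, -4), 3)))*(131 + 132) = (1*(0**2 - 2))*(131 + 132) = (1*(0 - 2))*263 = (1*(-2))*263 = -2*263 = -526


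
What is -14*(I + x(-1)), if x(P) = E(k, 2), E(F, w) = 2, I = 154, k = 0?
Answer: -2184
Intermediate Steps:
x(P) = 2
-14*(I + x(-1)) = -14*(154 + 2) = -14*156 = -2184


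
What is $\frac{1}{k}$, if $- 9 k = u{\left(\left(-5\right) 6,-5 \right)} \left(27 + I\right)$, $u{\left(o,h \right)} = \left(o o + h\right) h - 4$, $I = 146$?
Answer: $\frac{3}{258289} \approx 1.1615 \cdot 10^{-5}$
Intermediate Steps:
$u{\left(o,h \right)} = -4 + h \left(h + o^{2}\right)$ ($u{\left(o,h \right)} = \left(o^{2} + h\right) h - 4 = \left(h + o^{2}\right) h - 4 = h \left(h + o^{2}\right) - 4 = -4 + h \left(h + o^{2}\right)$)
$k = \frac{258289}{3}$ ($k = - \frac{\left(-4 + \left(-5\right)^{2} - 5 \left(\left(-5\right) 6\right)^{2}\right) \left(27 + 146\right)}{9} = - \frac{\left(-4 + 25 - 5 \left(-30\right)^{2}\right) 173}{9} = - \frac{\left(-4 + 25 - 4500\right) 173}{9} = - \frac{\left(-4479\right) 173}{9} = \left(- \frac{1}{9}\right) \left(-774867\right) = \frac{258289}{3} \approx 86096.0$)
$\frac{1}{k} = \frac{1}{\frac{258289}{3}} = \frac{3}{258289}$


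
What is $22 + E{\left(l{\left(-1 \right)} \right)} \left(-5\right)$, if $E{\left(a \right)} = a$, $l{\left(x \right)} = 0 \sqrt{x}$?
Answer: $22$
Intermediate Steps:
$l{\left(x \right)} = 0$
$22 + E{\left(l{\left(-1 \right)} \right)} \left(-5\right) = 22 + 0 \left(-5\right) = 22 + 0 = 22$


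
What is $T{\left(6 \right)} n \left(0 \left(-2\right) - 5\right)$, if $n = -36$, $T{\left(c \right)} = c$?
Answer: $1080$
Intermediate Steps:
$T{\left(6 \right)} n \left(0 \left(-2\right) - 5\right) = 6 \left(-36\right) \left(0 \left(-2\right) - 5\right) = - 216 \left(0 - 5\right) = \left(-216\right) \left(-5\right) = 1080$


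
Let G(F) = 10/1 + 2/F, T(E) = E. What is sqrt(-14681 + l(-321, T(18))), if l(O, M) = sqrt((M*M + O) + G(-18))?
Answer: sqrt(-132129 + 6*sqrt(29))/3 ≈ 121.15*I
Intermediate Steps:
G(F) = 10 + 2/F (G(F) = 10*1 + 2/F = 10 + 2/F)
l(O, M) = sqrt(89/9 + O + M**2) (l(O, M) = sqrt((M*M + O) + (10 + 2/(-18))) = sqrt((M**2 + O) + (10 + 2*(-1/18))) = sqrt((O + M**2) + (10 - 1/9)) = sqrt((O + M**2) + 89/9) = sqrt(89/9 + O + M**2))
sqrt(-14681 + l(-321, T(18))) = sqrt(-14681 + sqrt(89 + 9*(-321) + 9*18**2)/3) = sqrt(-14681 + sqrt(89 - 2889 + 9*324)/3) = sqrt(-14681 + sqrt(89 - 2889 + 2916)/3) = sqrt(-14681 + sqrt(116)/3) = sqrt(-14681 + (2*sqrt(29))/3) = sqrt(-14681 + 2*sqrt(29)/3)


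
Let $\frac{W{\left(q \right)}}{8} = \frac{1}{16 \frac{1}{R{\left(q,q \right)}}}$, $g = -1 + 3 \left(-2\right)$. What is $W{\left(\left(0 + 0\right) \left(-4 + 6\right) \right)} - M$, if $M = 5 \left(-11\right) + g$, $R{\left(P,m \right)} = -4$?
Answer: $60$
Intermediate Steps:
$g = -7$ ($g = -1 - 6 = -7$)
$M = -62$ ($M = 5 \left(-11\right) - 7 = -55 - 7 = -62$)
$W{\left(q \right)} = -2$ ($W{\left(q \right)} = \frac{8}{16 \frac{1}{-4}} = \frac{8}{16 \left(- \frac{1}{4}\right)} = \frac{8}{-4} = 8 \left(- \frac{1}{4}\right) = -2$)
$W{\left(\left(0 + 0\right) \left(-4 + 6\right) \right)} - M = -2 - -62 = -2 + 62 = 60$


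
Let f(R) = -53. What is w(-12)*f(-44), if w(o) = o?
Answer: 636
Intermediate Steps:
w(-12)*f(-44) = -12*(-53) = 636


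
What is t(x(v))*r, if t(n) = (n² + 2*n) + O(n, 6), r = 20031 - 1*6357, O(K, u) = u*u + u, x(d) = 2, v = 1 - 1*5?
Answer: 683700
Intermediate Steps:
v = -4 (v = 1 - 5 = -4)
O(K, u) = u + u² (O(K, u) = u² + u = u + u²)
r = 13674 (r = 20031 - 6357 = 13674)
t(n) = 42 + n² + 2*n (t(n) = (n² + 2*n) + 6*(1 + 6) = (n² + 2*n) + 6*7 = (n² + 2*n) + 42 = 42 + n² + 2*n)
t(x(v))*r = (42 + 2² + 2*2)*13674 = (42 + 4 + 4)*13674 = 50*13674 = 683700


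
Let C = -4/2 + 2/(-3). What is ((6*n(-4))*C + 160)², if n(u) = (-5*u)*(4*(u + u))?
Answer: 108160000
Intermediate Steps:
n(u) = -40*u² (n(u) = (-5*u)*(4*(2*u)) = (-5*u)*(8*u) = -40*u²)
C = -8/3 (C = -4*½ + 2*(-⅓) = -2 - ⅔ = -8/3 ≈ -2.6667)
((6*n(-4))*C + 160)² = ((6*(-40*(-4)²))*(-8/3) + 160)² = ((6*(-40*16))*(-8/3) + 160)² = ((6*(-640))*(-8/3) + 160)² = (-3840*(-8/3) + 160)² = (10240 + 160)² = 10400² = 108160000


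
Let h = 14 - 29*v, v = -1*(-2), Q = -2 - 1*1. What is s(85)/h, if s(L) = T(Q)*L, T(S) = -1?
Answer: 85/44 ≈ 1.9318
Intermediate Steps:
Q = -3 (Q = -2 - 1 = -3)
v = 2
h = -44 (h = 14 - 29*2 = 14 - 58 = -44)
s(L) = -L
s(85)/h = -1*85/(-44) = -85*(-1/44) = 85/44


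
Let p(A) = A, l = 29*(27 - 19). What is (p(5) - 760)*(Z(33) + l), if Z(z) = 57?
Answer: -218195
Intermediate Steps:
l = 232 (l = 29*8 = 232)
(p(5) - 760)*(Z(33) + l) = (5 - 760)*(57 + 232) = -755*289 = -218195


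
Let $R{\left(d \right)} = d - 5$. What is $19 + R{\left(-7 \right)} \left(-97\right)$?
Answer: $1183$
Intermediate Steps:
$R{\left(d \right)} = -5 + d$
$19 + R{\left(-7 \right)} \left(-97\right) = 19 + \left(-5 - 7\right) \left(-97\right) = 19 - -1164 = 19 + 1164 = 1183$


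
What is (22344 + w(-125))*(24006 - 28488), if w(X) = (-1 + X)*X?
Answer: -170737308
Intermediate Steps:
w(X) = X*(-1 + X)
(22344 + w(-125))*(24006 - 28488) = (22344 - 125*(-1 - 125))*(24006 - 28488) = (22344 - 125*(-126))*(-4482) = (22344 + 15750)*(-4482) = 38094*(-4482) = -170737308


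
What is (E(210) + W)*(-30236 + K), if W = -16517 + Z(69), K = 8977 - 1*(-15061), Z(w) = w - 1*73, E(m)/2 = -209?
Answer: 104987922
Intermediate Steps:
E(m) = -418 (E(m) = 2*(-209) = -418)
Z(w) = -73 + w (Z(w) = w - 73 = -73 + w)
K = 24038 (K = 8977 + 15061 = 24038)
W = -16521 (W = -16517 + (-73 + 69) = -16517 - 4 = -16521)
(E(210) + W)*(-30236 + K) = (-418 - 16521)*(-30236 + 24038) = -16939*(-6198) = 104987922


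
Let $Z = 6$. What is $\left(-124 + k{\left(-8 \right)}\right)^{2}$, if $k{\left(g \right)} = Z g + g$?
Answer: $32400$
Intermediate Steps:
$k{\left(g \right)} = 7 g$ ($k{\left(g \right)} = 6 g + g = 7 g$)
$\left(-124 + k{\left(-8 \right)}\right)^{2} = \left(-124 + 7 \left(-8\right)\right)^{2} = \left(-124 - 56\right)^{2} = \left(-180\right)^{2} = 32400$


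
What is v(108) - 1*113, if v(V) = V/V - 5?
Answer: -117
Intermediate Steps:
v(V) = -4 (v(V) = 1 - 5 = -4)
v(108) - 1*113 = -4 - 1*113 = -4 - 113 = -117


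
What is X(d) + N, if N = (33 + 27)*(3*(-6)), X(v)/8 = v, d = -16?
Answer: -1208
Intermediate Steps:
X(v) = 8*v
N = -1080 (N = 60*(-18) = -1080)
X(d) + N = 8*(-16) - 1080 = -128 - 1080 = -1208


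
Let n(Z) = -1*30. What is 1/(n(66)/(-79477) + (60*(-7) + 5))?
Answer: -79477/32982925 ≈ -0.0024096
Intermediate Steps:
n(Z) = -30
1/(n(66)/(-79477) + (60*(-7) + 5)) = 1/(-30/(-79477) + (60*(-7) + 5)) = 1/(-30*(-1/79477) + (-420 + 5)) = 1/(30/79477 - 415) = 1/(-32982925/79477) = -79477/32982925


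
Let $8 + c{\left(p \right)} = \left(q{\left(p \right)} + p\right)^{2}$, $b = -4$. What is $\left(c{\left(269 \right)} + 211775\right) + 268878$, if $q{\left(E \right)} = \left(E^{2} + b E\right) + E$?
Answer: $5159023974$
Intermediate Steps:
$q{\left(E \right)} = E^{2} - 3 E$ ($q{\left(E \right)} = \left(E^{2} - 4 E\right) + E = E^{2} - 3 E$)
$c{\left(p \right)} = -8 + \left(p + p \left(-3 + p\right)\right)^{2}$ ($c{\left(p \right)} = -8 + \left(p \left(-3 + p\right) + p\right)^{2} = -8 + \left(p + p \left(-3 + p\right)\right)^{2}$)
$\left(c{\left(269 \right)} + 211775\right) + 268878 = \left(\left(-8 + 269^{2} \left(-2 + 269\right)^{2}\right) + 211775\right) + 268878 = \left(\left(-8 + 72361 \cdot 267^{2}\right) + 211775\right) + 268878 = \left(\left(-8 + 72361 \cdot 71289\right) + 211775\right) + 268878 = \left(\left(-8 + 5158543329\right) + 211775\right) + 268878 = \left(5158543321 + 211775\right) + 268878 = 5158755096 + 268878 = 5159023974$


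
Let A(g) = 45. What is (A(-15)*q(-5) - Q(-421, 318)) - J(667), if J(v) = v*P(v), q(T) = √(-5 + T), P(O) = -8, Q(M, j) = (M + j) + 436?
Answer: 5003 + 45*I*√10 ≈ 5003.0 + 142.3*I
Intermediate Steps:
Q(M, j) = 436 + M + j
J(v) = -8*v (J(v) = v*(-8) = -8*v)
(A(-15)*q(-5) - Q(-421, 318)) - J(667) = (45*√(-5 - 5) - (436 - 421 + 318)) - (-8)*667 = (45*√(-10) - 1*333) - 1*(-5336) = (45*(I*√10) - 333) + 5336 = (45*I*√10 - 333) + 5336 = (-333 + 45*I*√10) + 5336 = 5003 + 45*I*√10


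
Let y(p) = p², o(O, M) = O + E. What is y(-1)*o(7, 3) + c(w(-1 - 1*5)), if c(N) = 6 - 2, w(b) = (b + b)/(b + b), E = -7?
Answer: 4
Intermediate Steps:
o(O, M) = -7 + O (o(O, M) = O - 7 = -7 + O)
w(b) = 1 (w(b) = (2*b)/((2*b)) = (2*b)*(1/(2*b)) = 1)
c(N) = 4
y(-1)*o(7, 3) + c(w(-1 - 1*5)) = (-1)²*(-7 + 7) + 4 = 1*0 + 4 = 0 + 4 = 4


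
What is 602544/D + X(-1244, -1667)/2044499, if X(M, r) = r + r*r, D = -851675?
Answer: 1133389941394/1741248685825 ≈ 0.65091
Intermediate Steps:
X(M, r) = r + r**2
602544/D + X(-1244, -1667)/2044499 = 602544/(-851675) - 1667*(1 - 1667)/2044499 = 602544*(-1/851675) - 1667*(-1666)*(1/2044499) = -602544/851675 + 2777222*(1/2044499) = -602544/851675 + 2777222/2044499 = 1133389941394/1741248685825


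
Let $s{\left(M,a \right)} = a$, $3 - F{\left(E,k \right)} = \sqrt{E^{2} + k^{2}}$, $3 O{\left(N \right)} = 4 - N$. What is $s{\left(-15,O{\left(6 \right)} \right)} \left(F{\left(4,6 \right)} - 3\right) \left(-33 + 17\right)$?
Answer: $- \frac{64 \sqrt{13}}{3} \approx -76.918$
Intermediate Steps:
$O{\left(N \right)} = \frac{4}{3} - \frac{N}{3}$ ($O{\left(N \right)} = \frac{4 - N}{3} = \frac{4}{3} - \frac{N}{3}$)
$F{\left(E,k \right)} = 3 - \sqrt{E^{2} + k^{2}}$
$s{\left(-15,O{\left(6 \right)} \right)} \left(F{\left(4,6 \right)} - 3\right) \left(-33 + 17\right) = \left(\frac{4}{3} - 2\right) \left(\left(3 - \sqrt{4^{2} + 6^{2}}\right) - 3\right) \left(-33 + 17\right) = \left(\frac{4}{3} - 2\right) \left(\left(3 - \sqrt{16 + 36}\right) - 3\right) \left(-16\right) = - \frac{2 \left(\left(3 - \sqrt{52}\right) - 3\right) \left(-16\right)}{3} = - \frac{2 \left(\left(3 - 2 \sqrt{13}\right) - 3\right) \left(-16\right)}{3} = - \frac{2 - 2 \sqrt{13} \left(-16\right)}{3} = - \frac{2 \cdot 32 \sqrt{13}}{3} = - \frac{64 \sqrt{13}}{3}$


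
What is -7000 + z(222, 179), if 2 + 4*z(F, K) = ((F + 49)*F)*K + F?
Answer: 5370609/2 ≈ 2.6853e+6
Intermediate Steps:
z(F, K) = -1/2 + F/4 + F*K*(49 + F)/4 (z(F, K) = -1/2 + (((F + 49)*F)*K + F)/4 = -1/2 + (((49 + F)*F)*K + F)/4 = -1/2 + ((F*(49 + F))*K + F)/4 = -1/2 + (F*K*(49 + F) + F)/4 = -1/2 + (F + F*K*(49 + F))/4 = -1/2 + (F/4 + F*K*(49 + F)/4) = -1/2 + F/4 + F*K*(49 + F)/4)
-7000 + z(222, 179) = -7000 + (-1/2 + (1/4)*222 + (1/4)*179*222**2 + (49/4)*222*179) = -7000 + (-1/2 + 111/2 + (1/4)*179*49284 + 973581/2) = -7000 + (-1/2 + 111/2 + 2205459 + 973581/2) = -7000 + 5384609/2 = 5370609/2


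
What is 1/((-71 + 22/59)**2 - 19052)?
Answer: -3481/48956123 ≈ -7.1104e-5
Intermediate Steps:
1/((-71 + 22/59)**2 - 19052) = 1/((-4167/59)**2 - 19052) = 1/(17363889/3481 - 19052) = 1/(-48956123/3481) = -3481/48956123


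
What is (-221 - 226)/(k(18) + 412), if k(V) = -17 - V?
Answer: -447/377 ≈ -1.1857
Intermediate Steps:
(-221 - 226)/(k(18) + 412) = (-221 - 226)/((-17 - 1*18) + 412) = -447/((-17 - 18) + 412) = -447/(-35 + 412) = -447/377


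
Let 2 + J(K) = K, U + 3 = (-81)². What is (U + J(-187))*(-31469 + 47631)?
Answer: 102935778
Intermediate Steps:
U = 6558 (U = -3 + (-81)² = -3 + 6561 = 6558)
J(K) = -2 + K
(U + J(-187))*(-31469 + 47631) = (6558 + (-2 - 187))*(-31469 + 47631) = (6558 - 189)*16162 = 6369*16162 = 102935778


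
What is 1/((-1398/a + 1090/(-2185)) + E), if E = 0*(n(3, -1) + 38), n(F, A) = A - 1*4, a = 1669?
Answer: -729353/974768 ≈ -0.74823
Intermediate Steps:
n(F, A) = -4 + A (n(F, A) = A - 4 = -4 + A)
E = 0 (E = 0*((-4 - 1) + 38) = 0*(-5 + 38) = 0*33 = 0)
1/((-1398/a + 1090/(-2185)) + E) = 1/((-1398/1669 + 1090/(-2185)) + 0) = 1/((-1398*1/1669 + 1090*(-1/2185)) + 0) = 1/((-1398/1669 - 218/437) + 0) = 1/(-974768/729353 + 0) = 1/(-974768/729353) = -729353/974768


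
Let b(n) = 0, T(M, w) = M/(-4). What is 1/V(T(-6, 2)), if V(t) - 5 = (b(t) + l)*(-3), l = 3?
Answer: -¼ ≈ -0.25000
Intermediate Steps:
T(M, w) = -M/4 (T(M, w) = M*(-¼) = -M/4)
V(t) = -4 (V(t) = 5 + (0 + 3)*(-3) = 5 + 3*(-3) = 5 - 9 = -4)
1/V(T(-6, 2)) = 1/(-4) = -¼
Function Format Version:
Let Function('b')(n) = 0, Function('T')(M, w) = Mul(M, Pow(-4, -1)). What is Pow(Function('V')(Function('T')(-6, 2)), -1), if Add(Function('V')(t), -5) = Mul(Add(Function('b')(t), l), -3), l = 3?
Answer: Rational(-1, 4) ≈ -0.25000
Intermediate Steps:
Function('T')(M, w) = Mul(Rational(-1, 4), M) (Function('T')(M, w) = Mul(M, Rational(-1, 4)) = Mul(Rational(-1, 4), M))
Function('V')(t) = -4 (Function('V')(t) = Add(5, Mul(Add(0, 3), -3)) = Add(5, Mul(3, -3)) = Add(5, -9) = -4)
Pow(Function('V')(Function('T')(-6, 2)), -1) = Pow(-4, -1) = Rational(-1, 4)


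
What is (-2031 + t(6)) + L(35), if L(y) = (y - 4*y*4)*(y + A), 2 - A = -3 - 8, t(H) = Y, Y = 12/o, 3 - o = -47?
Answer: -680769/25 ≈ -27231.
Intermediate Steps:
o = 50 (o = 3 - 1*(-47) = 3 + 47 = 50)
Y = 6/25 (Y = 12/50 = 12*(1/50) = 6/25 ≈ 0.24000)
t(H) = 6/25
A = 13 (A = 2 - (-3 - 8) = 2 - 1*(-11) = 2 + 11 = 13)
L(y) = -15*y*(13 + y) (L(y) = (y - 4*y*4)*(y + 13) = (y - 16*y)*(13 + y) = (-15*y)*(13 + y) = -15*y*(13 + y))
(-2031 + t(6)) + L(35) = (-2031 + 6/25) - 15*35*(13 + 35) = -50769/25 - 15*35*48 = -50769/25 - 25200 = -680769/25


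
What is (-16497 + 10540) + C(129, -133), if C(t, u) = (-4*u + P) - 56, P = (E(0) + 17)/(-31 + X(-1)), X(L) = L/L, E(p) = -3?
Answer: -82222/15 ≈ -5481.5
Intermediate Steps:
X(L) = 1
P = -7/15 (P = (-3 + 17)/(-31 + 1) = 14/(-30) = 14*(-1/30) = -7/15 ≈ -0.46667)
C(t, u) = -847/15 - 4*u (C(t, u) = (-4*u - 7/15) - 56 = (-7/15 - 4*u) - 56 = -847/15 - 4*u)
(-16497 + 10540) + C(129, -133) = (-16497 + 10540) + (-847/15 - 4*(-133)) = -5957 + (-847/15 + 532) = -5957 + 7133/15 = -82222/15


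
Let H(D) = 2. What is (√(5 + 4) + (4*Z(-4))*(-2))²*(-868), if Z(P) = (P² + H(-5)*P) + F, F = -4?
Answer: -729988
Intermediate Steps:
Z(P) = -4 + P² + 2*P (Z(P) = (P² + 2*P) - 4 = -4 + P² + 2*P)
(√(5 + 4) + (4*Z(-4))*(-2))²*(-868) = (√(5 + 4) + (4*(-4 + (-4)² + 2*(-4)))*(-2))²*(-868) = (√9 + (4*(-4 + 16 - 8))*(-2))²*(-868) = (3 + (4*4)*(-2))²*(-868) = (3 + 16*(-2))²*(-868) = (3 - 32)²*(-868) = (-29)²*(-868) = 841*(-868) = -729988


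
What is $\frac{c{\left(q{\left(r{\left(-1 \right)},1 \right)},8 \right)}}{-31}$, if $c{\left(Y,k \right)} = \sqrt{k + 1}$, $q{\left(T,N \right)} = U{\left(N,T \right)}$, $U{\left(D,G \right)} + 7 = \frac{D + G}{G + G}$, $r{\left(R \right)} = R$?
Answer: $- \frac{3}{31} \approx -0.096774$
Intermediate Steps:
$U{\left(D,G \right)} = -7 + \frac{D + G}{2 G}$ ($U{\left(D,G \right)} = -7 + \frac{D + G}{G + G} = -7 + \frac{D + G}{2 G}$)
$q{\left(T,N \right)} = \frac{N - 13 T}{2 T}$
$c{\left(Y,k \right)} = \sqrt{1 + k}$
$\frac{c{\left(q{\left(r{\left(-1 \right)},1 \right)},8 \right)}}{-31} = \frac{\sqrt{1 + 8}}{-31} = \sqrt{9} \left(- \frac{1}{31}\right) = 3 \left(- \frac{1}{31}\right) = - \frac{3}{31}$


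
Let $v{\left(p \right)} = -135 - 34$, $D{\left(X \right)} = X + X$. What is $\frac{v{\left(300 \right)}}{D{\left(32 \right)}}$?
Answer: $- \frac{169}{64} \approx -2.6406$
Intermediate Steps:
$D{\left(X \right)} = 2 X$
$v{\left(p \right)} = -169$ ($v{\left(p \right)} = -135 - 34 = -169$)
$\frac{v{\left(300 \right)}}{D{\left(32 \right)}} = - \frac{169}{2 \cdot 32} = - \frac{169}{64}$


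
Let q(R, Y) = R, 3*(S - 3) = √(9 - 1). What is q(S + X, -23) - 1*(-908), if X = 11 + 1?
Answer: 923 + 2*√2/3 ≈ 923.94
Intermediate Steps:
S = 3 + 2*√2/3 (S = 3 + √(9 - 1)/3 = 3 + √8/3 = 3 + (2*√2)/3 = 3 + 2*√2/3 ≈ 3.9428)
X = 12
q(S + X, -23) - 1*(-908) = ((3 + 2*√2/3) + 12) - 1*(-908) = (15 + 2*√2/3) + 908 = 923 + 2*√2/3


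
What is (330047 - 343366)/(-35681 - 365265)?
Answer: 13319/400946 ≈ 0.033219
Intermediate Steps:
(330047 - 343366)/(-35681 - 365265) = -13319/(-400946) = -13319*(-1/400946) = 13319/400946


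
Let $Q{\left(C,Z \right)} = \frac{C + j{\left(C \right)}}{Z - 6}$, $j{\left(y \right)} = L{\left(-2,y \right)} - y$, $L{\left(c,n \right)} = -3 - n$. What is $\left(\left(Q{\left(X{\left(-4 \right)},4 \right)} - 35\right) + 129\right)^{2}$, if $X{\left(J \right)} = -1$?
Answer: $9025$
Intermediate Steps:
$j{\left(y \right)} = -3 - 2 y$ ($j{\left(y \right)} = \left(-3 - y\right) - y = -3 - 2 y$)
$Q{\left(C,Z \right)} = \frac{-3 - C}{-6 + Z}$ ($Q{\left(C,Z \right)} = \frac{C - \left(3 + 2 C\right)}{Z - 6} = \frac{-3 - C}{-6 + Z}$)
$\left(\left(Q{\left(X{\left(-4 \right)},4 \right)} - 35\right) + 129\right)^{2} = \left(\left(\frac{-3 - -1}{-6 + 4} - 35\right) + 129\right)^{2} = \left(\left(\frac{-3 + 1}{-2} - 35\right) + 129\right)^{2} = \left(\left(\left(- \frac{1}{2}\right) \left(-2\right) - 35\right) + 129\right)^{2} = \left(\left(1 - 35\right) + 129\right)^{2} = \left(-34 + 129\right)^{2} = 95^{2} = 9025$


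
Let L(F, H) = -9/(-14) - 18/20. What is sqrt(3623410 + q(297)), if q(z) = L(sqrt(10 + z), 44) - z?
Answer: sqrt(4438313110)/35 ≈ 1903.4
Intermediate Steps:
L(F, H) = -9/35 (L(F, H) = -9*(-1/14) - 18*1/20 = 9/14 - 9/10 = -9/35)
q(z) = -9/35 - z
sqrt(3623410 + q(297)) = sqrt(3623410 + (-9/35 - 1*297)) = sqrt(3623410 + (-9/35 - 297)) = sqrt(3623410 - 10404/35) = sqrt(126808946/35) = sqrt(4438313110)/35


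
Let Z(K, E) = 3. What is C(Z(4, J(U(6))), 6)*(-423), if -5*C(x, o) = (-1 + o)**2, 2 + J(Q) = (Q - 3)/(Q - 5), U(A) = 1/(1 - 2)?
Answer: 2115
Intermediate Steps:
U(A) = -1 (U(A) = 1/(-1) = -1)
J(Q) = -2 + (-3 + Q)/(-5 + Q) (J(Q) = -2 + (Q - 3)/(Q - 5) = -2 + (-3 + Q)/(-5 + Q))
C(x, o) = -(-1 + o)**2/5
C(Z(4, J(U(6))), 6)*(-423) = -(-1 + 6)**2/5*(-423) = -1/5*5**2*(-423) = -1/5*25*(-423) = -5*(-423) = 2115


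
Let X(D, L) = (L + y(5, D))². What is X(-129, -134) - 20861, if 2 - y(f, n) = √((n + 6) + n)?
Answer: -3689 + 1584*I*√7 ≈ -3689.0 + 4190.9*I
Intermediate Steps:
y(f, n) = 2 - √(6 + 2*n) (y(f, n) = 2 - √((n + 6) + n) = 2 - √((6 + n) + n) = 2 - √(6 + 2*n))
X(D, L) = (2 + L - √(6 + 2*D))² (X(D, L) = (L + (2 - √(6 + 2*D)))² = (2 + L - √(6 + 2*D))²)
X(-129, -134) - 20861 = (2 - 134 - √2*√(3 - 129))² - 20861 = (2 - 134 - √2*√(-126))² - 20861 = (2 - 134 - √2*3*I*√14)² - 20861 = (2 - 134 - 6*I*√7)² - 20861 = (-132 - 6*I*√7)² - 20861 = -20861 + (-132 - 6*I*√7)²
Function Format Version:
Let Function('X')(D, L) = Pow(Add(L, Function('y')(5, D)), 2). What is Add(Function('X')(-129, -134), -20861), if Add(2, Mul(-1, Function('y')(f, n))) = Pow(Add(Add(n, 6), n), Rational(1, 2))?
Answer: Add(-3689, Mul(1584, I, Pow(7, Rational(1, 2)))) ≈ Add(-3689.0, Mul(4190.9, I))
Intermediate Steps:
Function('y')(f, n) = Add(2, Mul(-1, Pow(Add(6, Mul(2, n)), Rational(1, 2)))) (Function('y')(f, n) = Add(2, Mul(-1, Pow(Add(Add(n, 6), n), Rational(1, 2)))) = Add(2, Mul(-1, Pow(Add(Add(6, n), n), Rational(1, 2)))) = Add(2, Mul(-1, Pow(Add(6, Mul(2, n)), Rational(1, 2)))))
Function('X')(D, L) = Pow(Add(2, L, Mul(-1, Pow(Add(6, Mul(2, D)), Rational(1, 2)))), 2) (Function('X')(D, L) = Pow(Add(L, Add(2, Mul(-1, Pow(Add(6, Mul(2, D)), Rational(1, 2))))), 2) = Pow(Add(2, L, Mul(-1, Pow(Add(6, Mul(2, D)), Rational(1, 2)))), 2))
Add(Function('X')(-129, -134), -20861) = Add(Pow(Add(2, -134, Mul(-1, Pow(2, Rational(1, 2)), Pow(Add(3, -129), Rational(1, 2)))), 2), -20861) = Add(Pow(Add(2, -134, Mul(-1, Pow(2, Rational(1, 2)), Pow(-126, Rational(1, 2)))), 2), -20861) = Add(Pow(Add(2, -134, Mul(-1, Pow(2, Rational(1, 2)), Mul(3, I, Pow(14, Rational(1, 2))))), 2), -20861) = Add(Pow(Add(2, -134, Mul(-6, I, Pow(7, Rational(1, 2)))), 2), -20861) = Add(Pow(Add(-132, Mul(-6, I, Pow(7, Rational(1, 2)))), 2), -20861) = Add(-20861, Pow(Add(-132, Mul(-6, I, Pow(7, Rational(1, 2)))), 2))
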